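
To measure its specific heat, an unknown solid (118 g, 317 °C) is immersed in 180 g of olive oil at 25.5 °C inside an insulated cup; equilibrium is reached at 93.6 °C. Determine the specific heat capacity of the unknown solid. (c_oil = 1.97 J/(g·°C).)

Conservation of energy gives ΣQ = 0:
118×c×(93.6 − 317) + 180×1.97×(93.6 − 25.5) = 0
-26361 c = -24148
c = -24148/-26361 ≈ 0.9161 J/(g·°C)

c ≈ 0.916 J/(g·°C)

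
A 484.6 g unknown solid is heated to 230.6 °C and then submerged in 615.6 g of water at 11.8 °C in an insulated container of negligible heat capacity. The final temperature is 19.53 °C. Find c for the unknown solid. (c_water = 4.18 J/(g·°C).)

c ≈ 0.194 J/(g·°C)

Conservation of energy gives ΣQ = 0:
484.6·c·(19.53 − 230.6) + 615.6·4.18·(19.53 − 11.8) = 0
-102285 c = -19891
c = -19891/-102285 ≈ 0.1945 J/(g·°C)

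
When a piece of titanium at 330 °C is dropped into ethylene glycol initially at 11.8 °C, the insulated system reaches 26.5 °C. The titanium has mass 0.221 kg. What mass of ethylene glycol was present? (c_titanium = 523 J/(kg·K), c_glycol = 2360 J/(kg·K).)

m ≈ 1.01 kg

Heat gained plus heat lost sum to zero:
0.221·523·(26.5 − 330) + m·2360·(26.5 − 11.8) = 0
34692 m = 35079
m = 35079/34692 ≈ 1.011 kg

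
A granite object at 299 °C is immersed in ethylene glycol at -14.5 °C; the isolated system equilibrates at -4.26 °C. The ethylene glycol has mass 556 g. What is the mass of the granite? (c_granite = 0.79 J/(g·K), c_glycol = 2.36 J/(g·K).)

Let T be the final temperature. ΣQ_i = 0:
m×0.79×(-4.26 − 299) + 556×2.36×(-4.26 − (-14.5)) = 0
-239.58 m = -13437
m = -13437/-239.58 ≈ 56.08 g

m ≈ 56.1 g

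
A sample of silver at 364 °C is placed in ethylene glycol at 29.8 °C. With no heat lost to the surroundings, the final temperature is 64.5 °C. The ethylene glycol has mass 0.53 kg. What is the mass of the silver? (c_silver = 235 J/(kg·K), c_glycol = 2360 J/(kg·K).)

m ≈ 0.617 kg

Heat lost by the silver = heat gained by the glycol:
m×235×(364 − 64.5) = 0.53×2360×(64.5 − 29.8)
70382 m = 43403  ⇒  m ≈ 0.6167 kg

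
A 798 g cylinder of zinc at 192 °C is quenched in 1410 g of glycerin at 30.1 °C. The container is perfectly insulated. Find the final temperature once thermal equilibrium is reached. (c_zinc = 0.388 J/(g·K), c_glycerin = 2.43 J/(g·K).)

|Q_zinc| = |Q_glycerin|:
798*0.388*(192 − T) = 1410*2.43*(T − 30.1)
309.62(192 − T) = 3426.3(T − 30.1)
3735.9 T = 162579  ⇒  T ≈ 43.52 °C

T_f ≈ 43.5 °C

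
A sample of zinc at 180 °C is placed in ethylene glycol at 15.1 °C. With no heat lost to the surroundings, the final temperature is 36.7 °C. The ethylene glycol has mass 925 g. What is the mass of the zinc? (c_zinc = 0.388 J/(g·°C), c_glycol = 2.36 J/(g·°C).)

Net heat exchanged in the isolated system is zero:
m·0.388·(36.7 − 180) + 925·2.36·(36.7 − 15.1) = 0
-55.6 m = -47153
m = -47153/-55.6 ≈ 848.1 g

m ≈ 848 g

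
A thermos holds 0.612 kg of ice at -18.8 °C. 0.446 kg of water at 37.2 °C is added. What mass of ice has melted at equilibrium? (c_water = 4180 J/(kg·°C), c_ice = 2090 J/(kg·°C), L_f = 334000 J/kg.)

Heat available from the water dropping to 0 °C: 0.446·4180·37.2 = 69351 J.
Of that, 0.612·2090·18.8 = 24047 J goes to bring the ice to 0 °C, leaving 45305 J.
To melt every bit of ice: 0.612·334000 = 204408 J.
45305 J < 204408 J, so only part of the ice melts and the system sits at 0 °C.
m_melt = 45305 / L_f = 0.1356 kg.

m_melted ≈ 0.136 kg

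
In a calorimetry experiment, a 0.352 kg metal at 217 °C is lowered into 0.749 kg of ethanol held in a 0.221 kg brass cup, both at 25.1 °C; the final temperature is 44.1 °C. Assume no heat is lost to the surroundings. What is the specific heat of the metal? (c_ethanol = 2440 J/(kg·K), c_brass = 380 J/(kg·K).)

Taking heat into each body as positive, Σ m c ΔT = 0:
0.352×c×(44.1 − 217) + 0.749×2440×(44.1 − 25.1) + 0.221×380×(44.1 − 25.1) = 0
-60.86 c = -36319
c = -36319/-60.86 ≈ 596.8 J/(kg·K)

c ≈ 597 J/(kg·K)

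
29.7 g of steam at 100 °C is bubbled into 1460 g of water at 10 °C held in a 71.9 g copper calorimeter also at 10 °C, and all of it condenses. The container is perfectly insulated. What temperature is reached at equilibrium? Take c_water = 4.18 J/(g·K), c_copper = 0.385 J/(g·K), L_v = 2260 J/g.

T_f ≈ 22.5 °C

Sum of m c ΔT and latent-heat terms is zero:
steam→water at 100 °C releases m L_v = 29.7×2260 = 67122
  condensed water 100 °C→T: 124.15(T − 100)
  original water: 6102.8(T − 10)
  cup: 27.68(T − 10)
6254.6 T = 67122 + 12415 + 61305 = 140841
T ≈ 22.52 °C — below 100 °C, confirming all the steam condensed.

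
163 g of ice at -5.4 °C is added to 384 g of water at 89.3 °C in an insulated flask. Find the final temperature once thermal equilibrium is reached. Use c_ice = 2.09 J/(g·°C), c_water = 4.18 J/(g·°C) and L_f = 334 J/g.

T_f ≈ 38.1 °C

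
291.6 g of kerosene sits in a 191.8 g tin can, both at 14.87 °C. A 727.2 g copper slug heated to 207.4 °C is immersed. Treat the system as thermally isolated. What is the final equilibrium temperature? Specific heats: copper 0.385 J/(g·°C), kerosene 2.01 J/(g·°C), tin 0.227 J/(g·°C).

Conservation of energy gives ΣQ = 0:
727.2*0.385*(T − 207.4) + 291.6*2.01*(T − 14.87) + 191.8*0.227*(T − 14.87) = 0
909.63 T = 67429
T = 67429/909.63 ≈ 74.13 °C

T_f ≈ 74.1 °C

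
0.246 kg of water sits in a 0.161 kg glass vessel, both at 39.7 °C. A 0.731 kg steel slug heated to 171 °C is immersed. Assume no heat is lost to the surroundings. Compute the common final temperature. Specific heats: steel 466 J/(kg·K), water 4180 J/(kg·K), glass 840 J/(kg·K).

T_f ≈ 69.4 °C

Conservation of energy gives ΣQ = 0:
0.731*466*(T − 171) + 0.246*4180*(T − 39.7) + 0.161*840*(T − 39.7) = 0
(340.65 + 1028.3 + 135.24) T = 340.65*171 + 1028.3*39.7 + 135.24*39.7
T ≈ 69.44 °C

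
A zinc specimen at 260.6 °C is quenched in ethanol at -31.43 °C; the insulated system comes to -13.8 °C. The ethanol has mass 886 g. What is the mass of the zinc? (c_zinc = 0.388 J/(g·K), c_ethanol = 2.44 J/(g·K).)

|Q_zinc| = |Q_ethanol|:
m·0.388·(260.6 − -13.8) = 886·2.44·(-13.8 − (-31.43))
106.47 m = 38113  ⇒  m ≈ 358 g

m ≈ 358 g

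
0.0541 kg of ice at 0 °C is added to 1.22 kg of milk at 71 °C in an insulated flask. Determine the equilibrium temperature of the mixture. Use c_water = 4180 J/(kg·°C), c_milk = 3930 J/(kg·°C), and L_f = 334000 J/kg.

T_f ≈ 64.2 °C

Net heat exchanged in the isolated system is zero:
latent heat to melt: 0.0541×334000 = 18069; meltwater 0→T: 0.0541×4180×T = 226.14 T; milk: 4794.6(T − 71)
5020.7 T = 340417 − 18069 = 322347
T ≈ 64.20 °C — above 0 °C, consistent with complete melting.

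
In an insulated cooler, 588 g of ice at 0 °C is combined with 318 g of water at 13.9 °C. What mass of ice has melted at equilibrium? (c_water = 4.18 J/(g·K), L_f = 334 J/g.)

m_melted ≈ 55.3 g

Cooling the water to 0 °C releases 318·4.18·13.9 = 18476 J.
Melting all 588 g of ice would need 588·334 = 196392 J.
18476 J < 196392 J, so only part of the ice melts and the system sits at 0 °C.
m_melt = 18476 / L_f = 55.32 g.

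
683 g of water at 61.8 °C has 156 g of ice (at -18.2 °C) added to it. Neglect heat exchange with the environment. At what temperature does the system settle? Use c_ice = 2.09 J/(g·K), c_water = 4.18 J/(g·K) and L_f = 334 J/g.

Sum of m c ΔT and latent-heat terms is zero:
warm ice to 0 °C: 156×2.09×(0 − (-18.2)) = 5933.9; fusion: m_ice L_f = 156×334 = 52104; meltwater 0→T: 156×4.18×T = 652.08 T; water cools: 683×4.18×(T − 61.8) = 2854.9(T − 61.8)
3507 T = 176435 − 58038 = 118397
T ≈ 33.76 °C (positive, so assuming full melt was valid).

T_f ≈ 33.8 °C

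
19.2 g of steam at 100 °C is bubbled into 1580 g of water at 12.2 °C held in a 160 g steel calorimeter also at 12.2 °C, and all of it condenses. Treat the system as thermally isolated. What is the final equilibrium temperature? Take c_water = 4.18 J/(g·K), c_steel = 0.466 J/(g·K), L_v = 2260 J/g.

Sum of m c ΔT and latent-heat terms is zero:
condense steam: −19.2×2260 = −43392; condensate cools 100→T: 19.2×4.18×(T − 100) = 80.26(T − 100); original water: 6604.4(T − 12.2); cup: 74.56(T − 12.2)
6759.2 T = 43392 + 8025.6 + 81483 = 132901
T ≈ 19.66 °C, under the boiling point, so the assumption holds.

T_f ≈ 19.7 °C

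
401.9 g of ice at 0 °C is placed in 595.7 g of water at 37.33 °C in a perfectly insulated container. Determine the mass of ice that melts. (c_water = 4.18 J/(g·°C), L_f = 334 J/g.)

Heat available from the water dropping to 0 °C: 595.7·4.18·37.33 = 92953 J.
Fully melting the ice requires m_ice L_f = 401.9·334 = 134235 J.
Since 92953 < 134235 J, not all the ice melts; equilibrium is at 0 °C.
Mass melted = 92953/334 ≈ 278.3 g.

m_melted ≈ 278 g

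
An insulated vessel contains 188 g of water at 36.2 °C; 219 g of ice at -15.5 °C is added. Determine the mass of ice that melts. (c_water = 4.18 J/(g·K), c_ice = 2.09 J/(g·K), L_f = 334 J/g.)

m_melted ≈ 63.9 g

Water can give up m c ΔT = 188·4.18·36.2 = 28447 J before reaching 0 °C.
Of that, 219·2.09·15.5 = 7094.5 J goes to bring the ice to 0 °C, leaving 21353 J.
Melting all 219 g of ice would need 219·334 = 73146 J.
21353 J < 73146 J, so only part of the ice melts and the system sits at 0 °C.
m_melt = 21353 / L_f = 63.93 g.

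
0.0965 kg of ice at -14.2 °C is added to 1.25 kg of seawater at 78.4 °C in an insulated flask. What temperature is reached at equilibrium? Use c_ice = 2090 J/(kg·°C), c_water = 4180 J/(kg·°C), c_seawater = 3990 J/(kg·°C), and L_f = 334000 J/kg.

T_f ≈ 66.0 °C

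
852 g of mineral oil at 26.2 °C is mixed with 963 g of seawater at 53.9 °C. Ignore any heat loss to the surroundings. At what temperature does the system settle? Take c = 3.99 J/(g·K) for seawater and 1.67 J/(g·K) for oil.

Let T be the final temperature. ΣQ_i = 0:
963*3.99*(T − 53.9) + 852*1.67*(T − 26.2) = 0
5265.2 T = 244382
T = 244382/5265.2 ≈ 46.41 °C

T_f ≈ 46.4 °C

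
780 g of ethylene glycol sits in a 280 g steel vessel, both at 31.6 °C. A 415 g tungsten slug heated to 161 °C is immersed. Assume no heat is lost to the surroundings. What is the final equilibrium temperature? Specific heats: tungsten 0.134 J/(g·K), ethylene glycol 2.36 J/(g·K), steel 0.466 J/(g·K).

T_f ≈ 35.2 °C

Heat gained plus heat lost sum to zero:
415·0.134·(T − 161) + 780·2.36·(T − 31.6) + 280·0.466·(T − 31.6) = 0
(55.61 + 1840.8 + 130.48) T = 55.61·161 + 1840.8·31.6 + 130.48·31.6
T ≈ 35.15 °C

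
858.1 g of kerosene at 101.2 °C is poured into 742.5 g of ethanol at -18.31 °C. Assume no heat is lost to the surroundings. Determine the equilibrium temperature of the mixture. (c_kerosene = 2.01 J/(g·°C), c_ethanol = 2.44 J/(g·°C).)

Let T be the final temperature. ΣQ_i = 0:
858.1*2.01*(T − 101.2) + 742.5*2.44*(T − (-18.31)) = 0
1724.8(T − 101.2) + 1811.7(T − (-18.31)) = 0
3536.5 T = 141376
T ≈ 39.98 °C

T_f ≈ 40.0 °C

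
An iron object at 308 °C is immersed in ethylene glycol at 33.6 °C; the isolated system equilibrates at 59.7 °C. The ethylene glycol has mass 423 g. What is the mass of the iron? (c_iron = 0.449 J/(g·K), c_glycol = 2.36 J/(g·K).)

m ≈ 234 g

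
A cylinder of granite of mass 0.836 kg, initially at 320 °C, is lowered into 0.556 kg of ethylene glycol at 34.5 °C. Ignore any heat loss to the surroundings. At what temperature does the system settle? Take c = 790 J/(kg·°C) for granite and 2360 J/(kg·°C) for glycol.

T_f ≈ 130.1 °C

With ΣQ=0 the equilibrium temperature is the m·c-weighted mean:
T_f = (660.44·320 + 1312.2·34.5) / (660.44 + 1312.2)
    = 256610 / 1972.6 ≈ 130.09 °C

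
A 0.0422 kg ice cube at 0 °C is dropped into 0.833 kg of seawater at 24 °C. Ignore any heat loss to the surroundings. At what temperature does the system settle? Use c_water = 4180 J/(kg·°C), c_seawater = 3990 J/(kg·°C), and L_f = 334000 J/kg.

T_f ≈ 18.8 °C

Setting the total heat transfer to zero:
latent heat to melt: 0.0422·334000 = 14095; warm the meltwater: 176.4 T; seawater cools: 0.833·3990·(T − 24) = 3323.7(T − 24)
3500.1 T = 79768 − 14095 = 65673
T ≈ 18.76 °C (positive, so assuming full melt was valid).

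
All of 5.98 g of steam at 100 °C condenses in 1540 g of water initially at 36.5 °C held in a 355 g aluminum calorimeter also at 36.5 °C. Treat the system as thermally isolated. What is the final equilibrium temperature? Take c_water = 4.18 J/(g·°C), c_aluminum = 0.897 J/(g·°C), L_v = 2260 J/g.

T_f ≈ 38.7 °C

Energy balance with sensible and latent terms:
condense steam: −5.98×2260 = −13515
  condensed water 100 °C→T: 25(T − 100)
  water warms: 1540×4.18×(T − 36.5) = 6437.2(T − 36.5)
  aluminum cup: 355×0.897×(T − 36.5) = 318.44(T − 36.5)
6780.6 T = 13515 + 2499.6 + 246581 = 262595
T ≈ 38.73 °C (< 100 °C, so full condensation is consistent).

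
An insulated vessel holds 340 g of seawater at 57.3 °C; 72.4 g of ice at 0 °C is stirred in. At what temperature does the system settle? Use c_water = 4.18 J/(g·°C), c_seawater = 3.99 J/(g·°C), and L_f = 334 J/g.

T_f ≈ 32.3 °C

Taking heat into each body as positive, Σ m c ΔT = 0:
fusion: m_ice L_f = 72.4·334 = 24182
  warm the meltwater: 302.63 T
  seawater: 1356.6(T − 57.3)
1659.2 T = 77733 − 24182 = 53552
T ≈ 32.27 °C (positive, so assuming full melt was valid).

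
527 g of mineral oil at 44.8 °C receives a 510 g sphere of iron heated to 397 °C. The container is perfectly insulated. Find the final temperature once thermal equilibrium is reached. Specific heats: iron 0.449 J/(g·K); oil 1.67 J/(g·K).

Heat gained plus heat lost sum to zero:
510·0.449·(T − 397) + 527·1.67·(T − 44.8) = 0
228.99(T − 397) + 880.09(T − 44.8) = 0
1109.1 T = 130337
T = 130337 / 1109.1 = 118 °C

T_f ≈ 117.5 °C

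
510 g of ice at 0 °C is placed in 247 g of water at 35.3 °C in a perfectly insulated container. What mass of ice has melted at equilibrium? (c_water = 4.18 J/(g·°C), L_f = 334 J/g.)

m_melted ≈ 109 g

Water can give up m c ΔT = 247×4.18×35.3 = 36446 J before reaching 0 °C.
To melt every bit of ice: 510×334 = 170340 J.
That's not enough to melt it all — equilibrium is at 0 °C with ice remaining.
m_melted×334 = 36446  ⇒  m_melted ≈ 109.1 g.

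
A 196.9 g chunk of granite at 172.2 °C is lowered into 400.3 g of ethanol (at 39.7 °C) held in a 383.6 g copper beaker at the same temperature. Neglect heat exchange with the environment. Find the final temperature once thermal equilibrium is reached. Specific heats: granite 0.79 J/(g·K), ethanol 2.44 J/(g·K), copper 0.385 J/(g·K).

T_f ≈ 55.8 °C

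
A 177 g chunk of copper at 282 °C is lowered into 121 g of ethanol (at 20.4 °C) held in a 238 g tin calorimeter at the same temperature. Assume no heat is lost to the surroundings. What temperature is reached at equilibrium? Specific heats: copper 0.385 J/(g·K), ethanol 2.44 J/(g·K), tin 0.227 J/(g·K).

Heat gained plus heat lost sum to zero:
177·0.385·(T − 282) + 121·2.44·(T − 20.4) + 238·0.227·(T − 20.4) = 0
68.14(T − 282) + 295.24(T − 20.4) + 54.03(T − 20.4) = 0
(68.14 + 295.24 + 54.03) T = 68.14·282 + 295.24·20.4 + 54.03·20.4
T = 26342/417.41 ≈ 63.11 °C

T_f ≈ 63.1 °C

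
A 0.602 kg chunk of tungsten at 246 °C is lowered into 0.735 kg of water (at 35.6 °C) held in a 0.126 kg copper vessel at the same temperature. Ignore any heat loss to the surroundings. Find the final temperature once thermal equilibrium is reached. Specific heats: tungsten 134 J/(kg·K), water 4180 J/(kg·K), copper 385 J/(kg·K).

Energy conservation, ΣQ = 0:
0.602×134×(T − 246) + 0.735×4180×(T − 35.6) + 0.126×385×(T − 35.6) = 0
80.67(T − 246) + 3072.3(T − 35.6) + 48.51(T − 35.6) = 0
(80.67 + 3072.3 + 48.51) T = 80.67×246 + 3072.3×35.6 + 48.51×35.6
T ≈ 40.90 °C

T_f ≈ 40.9 °C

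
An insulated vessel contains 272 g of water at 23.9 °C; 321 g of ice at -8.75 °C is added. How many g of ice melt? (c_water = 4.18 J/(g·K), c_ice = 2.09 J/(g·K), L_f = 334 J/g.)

Cooling the water to 0 °C releases 272×4.18×23.9 = 27173 J.
Of that, 321×2.09×8.75 = 5870.3 J goes to bring the ice to 0 °C, leaving 21303 J.
Melting all 321 g of ice would need 321×334 = 107214 J.
Since 21303 < 107214 J, not all the ice melts; equilibrium is at 0 °C.
Mass melted = 21303/334 ≈ 63.78 g.

m_melted ≈ 63.8 g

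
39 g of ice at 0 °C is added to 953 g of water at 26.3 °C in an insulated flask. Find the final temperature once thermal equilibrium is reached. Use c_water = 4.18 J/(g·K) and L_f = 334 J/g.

T_f ≈ 22.1 °C

Taking heat into each body as positive, Σ m c ΔT = 0:
fusion: m_ice L_f = 39×334 = 13026; meltwater 0→T: 39×4.18×T = 163.02 T; water: 3983.5(T − 26.3)
4146.6 T = 104767 − 13026 = 91741
T ≈ 22.12 °C — above 0 °C, consistent with complete melting.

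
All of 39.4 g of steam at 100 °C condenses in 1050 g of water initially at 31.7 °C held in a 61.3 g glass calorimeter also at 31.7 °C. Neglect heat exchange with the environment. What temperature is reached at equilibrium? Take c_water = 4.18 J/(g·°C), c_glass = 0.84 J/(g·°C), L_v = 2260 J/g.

Net heat exchanged in the isolated system is zero:
condense steam: −39.4×2260 = −89044; condensate cools 100→T: 39.4×4.18×(T − 100) = 164.69(T − 100); water warms: 1050×4.18×(T − 31.7) = 4389(T − 31.7); glass cup: 61.3×0.84×(T − 31.7) = 51.49(T − 31.7)
4605.2 T = 89044 + 16469 + 140764 = 246277
T ≈ 53.48 °C, under the boiling point, so the assumption holds.

T_f ≈ 53.5 °C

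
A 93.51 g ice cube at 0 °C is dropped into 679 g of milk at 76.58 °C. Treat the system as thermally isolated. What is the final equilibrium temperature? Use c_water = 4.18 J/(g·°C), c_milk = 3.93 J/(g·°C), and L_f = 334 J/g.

Setting the total heat transfer to zero:
latent heat to melt: 93.51·334 = 31232
  warm the meltwater: 390.87 T
  milk: 2668.5(T − 76.58)
3059.3 T = 204351 − 31232 = 173119
T ≈ 56.59 °C. Since T > 0 °C, the all-ice-melts assumption holds.

T_f ≈ 56.6 °C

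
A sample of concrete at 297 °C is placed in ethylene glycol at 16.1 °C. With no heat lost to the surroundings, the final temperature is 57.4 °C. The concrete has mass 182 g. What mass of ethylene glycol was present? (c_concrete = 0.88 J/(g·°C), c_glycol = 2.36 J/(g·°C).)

m ≈ 394 g

|Q_concrete| = |Q_glycol|:
182×0.88×(297 − 57.4) = m×2.36×(57.4 − 16.1)
97.47 m = 38374  ⇒  m ≈ 393.7 g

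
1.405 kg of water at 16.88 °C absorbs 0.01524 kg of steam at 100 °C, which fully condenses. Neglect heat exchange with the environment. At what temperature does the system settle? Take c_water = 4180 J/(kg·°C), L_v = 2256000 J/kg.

Energy conservation, ΣQ = 0:
condense steam: −0.01524·2256000 = −34381
  condensate cools 100→T: 0.01524·4180·(T − 100) = 63.7(T − 100)
  original water: 5872.9(T − 16.88)
5936.6 T = 34381 + 6370.3 + 99135 = 139886
T ≈ 23.56 °C — below 100 °C, confirming all the steam condensed.

T_f ≈ 23.6 °C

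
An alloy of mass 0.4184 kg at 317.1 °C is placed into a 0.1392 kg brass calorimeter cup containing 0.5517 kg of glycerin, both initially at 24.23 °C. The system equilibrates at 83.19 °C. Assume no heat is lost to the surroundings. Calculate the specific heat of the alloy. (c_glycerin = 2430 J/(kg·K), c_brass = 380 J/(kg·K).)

Let T be the final temperature. ΣQ_i = 0:
0.4184×c×(83.19 − 317.1) + 0.5517×2430×(83.19 − 24.23) + 0.1392×380×(83.19 − 24.23) = 0
-97.87 c = -82162
c = -82162/-97.87 ≈ 839.5 J/(kg·K)

c ≈ 840 J/(kg·K)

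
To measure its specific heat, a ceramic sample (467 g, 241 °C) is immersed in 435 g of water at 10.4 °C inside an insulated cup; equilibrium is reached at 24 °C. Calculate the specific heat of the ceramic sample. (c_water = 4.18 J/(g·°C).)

Let T be the final temperature. ΣQ_i = 0:
467·c·(24 − 241) + 435·4.18·(24 − 10.4) = 0
-101339 c = -24729
c = -24729/-101339 ≈ 0.244 J/(g·°C)

c ≈ 0.244 J/(g·°C)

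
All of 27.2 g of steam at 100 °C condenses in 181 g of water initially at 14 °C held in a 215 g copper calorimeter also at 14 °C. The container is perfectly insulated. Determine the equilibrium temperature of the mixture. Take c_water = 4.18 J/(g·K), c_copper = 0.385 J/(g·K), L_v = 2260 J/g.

Net heat exchanged in the isolated system is zero:
condense steam: −27.2×2260 = −61472
  condensate cools 100→T: 27.2×4.18×(T − 100) = 113.7(T − 100)
  water warms: 181×4.18×(T − 14) = 756.58(T − 14)
  copper cup: 215×0.385×(T − 14) = 82.78(T − 14)
953.05 T = 61472 + 11370 + 11751 = 84593
T ≈ 88.76 °C (< 100 °C, so full condensation is consistent).

T_f ≈ 88.8 °C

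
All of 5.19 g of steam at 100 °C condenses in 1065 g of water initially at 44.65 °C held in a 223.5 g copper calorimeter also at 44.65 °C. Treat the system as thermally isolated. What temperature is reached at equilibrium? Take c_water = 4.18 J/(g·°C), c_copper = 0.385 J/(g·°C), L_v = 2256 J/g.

Taking heat into each body as positive, Σ m c ΔT = 0:
condense steam: −5.19·2256 = −11709
  condensed water 100 °C→T: 21.69(T − 100)
  original water: 4451.7(T − 44.65)
  cup: 86.05(T − 44.65)
4559.4 T = 11709 + 2169.4 + 202610 = 216488
T ≈ 47.48 °C — below 100 °C, confirming all the steam condensed.

T_f ≈ 47.5 °C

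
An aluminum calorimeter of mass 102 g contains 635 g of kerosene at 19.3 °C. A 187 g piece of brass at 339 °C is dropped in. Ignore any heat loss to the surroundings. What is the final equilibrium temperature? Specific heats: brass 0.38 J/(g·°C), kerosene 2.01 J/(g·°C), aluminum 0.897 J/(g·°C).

Heat gained plus heat lost sum to zero:
187*0.38*(T − 339) + 635*2.01*(T − 19.3) + 102*0.897*(T − 19.3) = 0
71.06(T − 339) + 1276.3(T − 19.3) + 91.49(T − 19.3) = 0
(71.06 + 1276.3 + 91.49) T = 71.06*339 + 1276.3*19.3 + 91.49*19.3
T = 50489 / 1438.9 = 35.1 °C

T_f ≈ 35.1 °C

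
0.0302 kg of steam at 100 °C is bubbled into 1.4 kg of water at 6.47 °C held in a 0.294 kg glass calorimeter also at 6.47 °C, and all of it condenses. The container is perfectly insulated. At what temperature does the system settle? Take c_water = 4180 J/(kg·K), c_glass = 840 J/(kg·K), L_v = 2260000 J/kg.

T_f ≈ 19.3 °C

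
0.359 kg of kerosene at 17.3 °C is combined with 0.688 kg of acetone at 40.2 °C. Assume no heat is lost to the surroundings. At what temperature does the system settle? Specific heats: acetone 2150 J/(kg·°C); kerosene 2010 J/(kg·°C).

Let T be the final temperature. ΣQ_i = 0:
0.688*2150*(T − 40.2) + 0.359*2010*(T − 17.3) = 0
1479.2(T − 40.2) + 721.59(T − 17.3) = 0
2200.8 T = 71947
T ≈ 32.69 °C

T_f ≈ 32.7 °C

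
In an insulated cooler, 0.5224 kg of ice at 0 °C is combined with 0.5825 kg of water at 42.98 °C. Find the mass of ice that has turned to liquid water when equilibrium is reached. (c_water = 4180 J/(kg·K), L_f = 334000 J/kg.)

Water can give up m c ΔT = 0.5825×4180×42.98 = 104650 J before reaching 0 °C.
To melt every bit of ice: 0.5224×334000 = 174482 J.
Since 104650 < 174482 J, not all the ice melts; equilibrium is at 0 °C.
m_melted×334000 = 104650  ⇒  m_melted ≈ 0.3133 kg.

m_melted ≈ 0.313 kg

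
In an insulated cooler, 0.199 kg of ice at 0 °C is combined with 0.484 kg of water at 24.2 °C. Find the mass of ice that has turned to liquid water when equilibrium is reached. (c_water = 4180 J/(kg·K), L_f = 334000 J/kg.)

Cooling the water to 0 °C releases 0.484·4180·24.2 = 48960 J.
Melting all 0.199 kg of ice would need 0.199·334000 = 66466 J.
48960 J < 66466 J, so only part of the ice melts and the system sits at 0 °C.
m_melt = 48960 / L_f = 0.1466 kg.

m_melted ≈ 0.147 kg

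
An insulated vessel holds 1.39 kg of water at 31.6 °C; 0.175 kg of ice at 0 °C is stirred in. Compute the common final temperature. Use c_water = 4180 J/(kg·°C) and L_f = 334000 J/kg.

T_f ≈ 19.1 °C

Let T be the final temperature. ΣQ_i = 0:
fusion: m_ice L_f = 0.175×334000 = 58450; meltwater 0→T: 0.175×4180×T = 731.5 T; water: 5810.2(T − 31.6)
6541.7 T = 183602 − 58450 = 125152
T ≈ 19.13 °C (positive, so assuming full melt was valid).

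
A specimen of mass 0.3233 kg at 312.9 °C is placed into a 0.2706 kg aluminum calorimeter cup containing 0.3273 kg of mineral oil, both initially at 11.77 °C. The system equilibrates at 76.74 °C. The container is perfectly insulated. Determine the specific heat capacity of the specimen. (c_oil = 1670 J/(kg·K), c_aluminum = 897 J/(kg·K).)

c ≈ 672 J/(kg·K)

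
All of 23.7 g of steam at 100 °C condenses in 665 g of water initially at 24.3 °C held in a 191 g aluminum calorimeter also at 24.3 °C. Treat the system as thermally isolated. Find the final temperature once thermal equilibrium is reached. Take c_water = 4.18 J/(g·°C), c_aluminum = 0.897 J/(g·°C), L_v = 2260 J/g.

T_f ≈ 44.3 °C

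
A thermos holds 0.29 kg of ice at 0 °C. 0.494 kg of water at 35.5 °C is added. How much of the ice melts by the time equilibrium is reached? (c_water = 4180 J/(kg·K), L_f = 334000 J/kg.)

m_melted ≈ 0.219 kg

Cooling the water to 0 °C releases 0.494×4180×35.5 = 73305 J.
To melt every bit of ice: 0.29×334000 = 96860 J.
Since 73305 < 96860 J, not all the ice melts; equilibrium is at 0 °C.
m_melted×334000 = 73305  ⇒  m_melted ≈ 0.2195 kg.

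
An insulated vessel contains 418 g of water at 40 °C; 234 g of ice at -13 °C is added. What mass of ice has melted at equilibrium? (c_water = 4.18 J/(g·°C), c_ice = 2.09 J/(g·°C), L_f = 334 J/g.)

Heat available from the water dropping to 0 °C: 418×4.18×40 = 69890 J.
Warming the ice to 0 °C takes 234×2.09×13 = 6357.8 J, leaving 63532 J for melting.
Melting all 234 g of ice would need 234×334 = 78156 J.
63532 J < 78156 J, so only part of the ice melts and the system sits at 0 °C.
Mass melted = 63532/334 ≈ 190.2 g.

m_melted ≈ 190 g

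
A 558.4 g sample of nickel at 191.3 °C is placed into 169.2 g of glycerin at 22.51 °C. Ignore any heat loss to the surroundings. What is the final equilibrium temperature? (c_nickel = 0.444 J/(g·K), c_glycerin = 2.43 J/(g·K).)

Set heat shed by the hot body equal to heat absorbed by the cold body:
558.4*0.444*(191.3 − T) = 169.2*2.43*(T − 22.51)
247.93(191.3 − T) = 411.16(T − 22.51)
659.09 T = 56684  ⇒  T ≈ 86.00 °C

T_f ≈ 86.0 °C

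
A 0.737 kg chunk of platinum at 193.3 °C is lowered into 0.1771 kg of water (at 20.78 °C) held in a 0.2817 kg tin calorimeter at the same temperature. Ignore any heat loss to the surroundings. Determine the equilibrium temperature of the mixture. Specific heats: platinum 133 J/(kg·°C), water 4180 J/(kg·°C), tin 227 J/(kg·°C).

Conservation of energy gives ΣQ = 0:
0.737*133*(T − 193.3) + 0.1771*4180*(T − 20.78) + 0.2817*227*(T − 20.78) = 0
902.24 T = 35659
T = 35659/902.24 ≈ 39.52 °C

T_f ≈ 39.5 °C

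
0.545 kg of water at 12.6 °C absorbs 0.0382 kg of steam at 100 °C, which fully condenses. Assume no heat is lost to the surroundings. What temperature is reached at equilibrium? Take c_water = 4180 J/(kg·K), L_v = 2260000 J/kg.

T_f ≈ 53.7 °C

Sum of m c ΔT and latent-heat terms is zero:
condense steam: −0.0382·2260000 = −86332
  condensate cools 100→T: 0.0382·4180·(T − 100) = 159.68(T − 100)
  water warms: 0.545·4180·(T − 12.6) = 2278.1(T − 12.6)
2437.8 T = 86332 + 15968 + 28704 = 131004
T ≈ 53.74 °C, under the boiling point, so the assumption holds.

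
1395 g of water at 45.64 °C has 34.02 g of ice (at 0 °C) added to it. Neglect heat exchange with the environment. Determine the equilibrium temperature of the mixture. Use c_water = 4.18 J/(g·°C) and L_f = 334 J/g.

T_f ≈ 42.7 °C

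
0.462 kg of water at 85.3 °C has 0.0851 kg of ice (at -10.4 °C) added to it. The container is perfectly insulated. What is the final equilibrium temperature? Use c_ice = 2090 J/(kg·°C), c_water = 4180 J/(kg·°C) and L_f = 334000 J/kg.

Setting the total heat transfer to zero:
ice -10.4→0 °C: 0.0851·2090·10.4 = 1849.7
  fusion: m_ice L_f = 0.0851·334000 = 28423
  meltwater 0→T: 0.0851·4180·T = 355.72 T
  water: 1931.2(T − 85.3)
2286.9 T = 164728 − 30273 = 134455
T ≈ 58.79 °C — above 0 °C, consistent with complete melting.

T_f ≈ 58.8 °C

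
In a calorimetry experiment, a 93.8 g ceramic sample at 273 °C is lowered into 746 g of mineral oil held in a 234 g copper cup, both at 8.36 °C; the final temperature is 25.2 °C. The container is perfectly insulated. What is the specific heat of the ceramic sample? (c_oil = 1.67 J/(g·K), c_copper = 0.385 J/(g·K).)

Taking heat into each body as positive, Σ m c ΔT = 0:
93.8·c·(25.2 − 273) + 746·1.67·(25.2 − 8.36) + 234·0.385·(25.2 − 8.36) = 0
-23244 c = -22497
c = -22497/-23244 ≈ 0.9679 J/(g·K)

c ≈ 0.968 J/(g·K)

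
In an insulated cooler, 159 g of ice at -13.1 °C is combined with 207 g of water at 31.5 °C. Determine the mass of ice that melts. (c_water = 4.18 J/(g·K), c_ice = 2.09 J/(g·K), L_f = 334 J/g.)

m_melted ≈ 68.6 g

Cooling the water to 0 °C releases 207·4.18·31.5 = 27256 J.
Of that, 159·2.09·13.1 = 4353.3 J goes to bring the ice to 0 °C, leaving 22902 J.
Fully melting the ice requires m_ice L_f = 159·334 = 53106 J.
Since 22902 < 53106 J, not all the ice melts; equilibrium is at 0 °C.
Mass melted = 22902/334 ≈ 68.57 g.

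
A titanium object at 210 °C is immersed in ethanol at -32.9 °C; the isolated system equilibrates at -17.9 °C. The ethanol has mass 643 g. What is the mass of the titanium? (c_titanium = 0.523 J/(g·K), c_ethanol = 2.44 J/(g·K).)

m ≈ 197 g

Energy conservation, ΣQ = 0:
m·0.523·(-17.9 − 210) + 643·2.44·(-17.9 − (-32.9)) = 0
-119.19 m = -23534
m = -23534/-119.19 ≈ 197.4 g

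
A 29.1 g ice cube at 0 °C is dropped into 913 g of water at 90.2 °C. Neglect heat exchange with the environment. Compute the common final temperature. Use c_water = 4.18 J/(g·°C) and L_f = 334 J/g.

T_f ≈ 84.9 °C

Let T be the final temperature. ΣQ_i = 0:
fusion: m_ice L_f = 29.1·334 = 9719.4; meltwater 0→T: 29.1·4.18·T = 121.64 T; water cools: 913·4.18·(T − 90.2) = 3816.3(T − 90.2)
3938 T = 344234 − 9719.4 = 334514
T ≈ 84.95 °C — above 0 °C, consistent with complete melting.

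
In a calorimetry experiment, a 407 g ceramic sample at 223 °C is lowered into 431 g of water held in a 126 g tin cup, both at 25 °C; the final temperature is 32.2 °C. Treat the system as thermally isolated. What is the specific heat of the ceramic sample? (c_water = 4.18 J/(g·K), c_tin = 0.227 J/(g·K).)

c ≈ 0.17 J/(g·K)

Let T be the final temperature. ΣQ_i = 0:
407·c·(32.2 − 223) + 431·4.18·(32.2 − 25) + 126·0.227·(32.2 − 25) = 0
-77656 c = -13177
c = -13177/-77656 ≈ 0.1697 J/(g·K)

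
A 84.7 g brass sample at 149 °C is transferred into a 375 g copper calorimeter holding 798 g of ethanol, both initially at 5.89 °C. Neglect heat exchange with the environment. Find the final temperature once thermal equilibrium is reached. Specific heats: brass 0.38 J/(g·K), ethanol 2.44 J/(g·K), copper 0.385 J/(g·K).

T_f ≈ 8.1 °C

Setting the total heat transfer to zero:
84.7*0.38*(T − 149) + 798*2.44*(T − 5.89) + 375*0.385*(T − 5.89) = 0
(32.19 + 1947.1 + 144.38) T = 32.19*149 + 1947.1*5.89 + 144.38*5.89
T ≈ 8.06 °C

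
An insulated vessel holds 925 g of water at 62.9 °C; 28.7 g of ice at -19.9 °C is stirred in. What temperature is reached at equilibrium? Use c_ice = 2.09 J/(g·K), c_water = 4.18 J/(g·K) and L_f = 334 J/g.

T_f ≈ 58.3 °C

Sum of m c ΔT and latent-heat terms is zero:
ice -19.9→0 °C: 28.7·2.09·19.9 = 1193.7; latent heat to melt: 28.7·334 = 9585.8; meltwater 0→T: 28.7·4.18·T = 119.97 T; water cools: 925·4.18·(T − 62.9) = 3866.5(T − 62.9)
3986.5 T = 243203 − 10779 = 232423
T ≈ 58.30 °C. Since T > 0 °C, the all-ice-melts assumption holds.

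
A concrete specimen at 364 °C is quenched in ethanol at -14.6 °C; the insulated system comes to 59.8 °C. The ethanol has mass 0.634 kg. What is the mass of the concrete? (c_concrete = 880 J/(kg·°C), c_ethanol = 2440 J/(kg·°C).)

Setting the total heat transfer to zero:
m·880·(59.8 − 364) + 0.634·2440·(59.8 − (-14.6)) = 0
-267696 m = -115094
m = -115094/-267696 ≈ 0.4299 kg

m ≈ 0.43 kg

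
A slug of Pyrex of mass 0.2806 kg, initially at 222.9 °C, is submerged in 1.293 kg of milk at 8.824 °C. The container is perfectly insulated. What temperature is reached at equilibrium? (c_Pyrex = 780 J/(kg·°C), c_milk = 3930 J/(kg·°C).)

T_f ≈ 17.7 °C

|Q_Pyrex| = |Q_milk|:
0.2806×780×(222.9 − T) = 1.293×3930×(T − 8.824)
218.87(222.9 − T) = 5081.5(T − 8.824)
5300.4 T = 93625  ⇒  T ≈ 17.66 °C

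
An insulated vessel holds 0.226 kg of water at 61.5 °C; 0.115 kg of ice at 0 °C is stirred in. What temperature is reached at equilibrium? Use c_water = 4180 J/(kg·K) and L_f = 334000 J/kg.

Net heat exchanged in the isolated system is zero:
melt ice: 0.115·334000 = 38410; warm the meltwater: 480.7 T; water cools: 0.226·4180·(T − 61.5) = 944.68(T − 61.5)
1425.4 T = 58098 − 38410 = 19688
T ≈ 13.81 °C. Since T > 0 °C, the all-ice-melts assumption holds.

T_f ≈ 13.8 °C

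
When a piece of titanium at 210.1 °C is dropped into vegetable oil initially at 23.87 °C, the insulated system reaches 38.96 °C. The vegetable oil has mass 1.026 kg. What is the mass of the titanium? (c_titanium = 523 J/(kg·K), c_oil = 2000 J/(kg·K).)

m ≈ 0.346 kg

|Q_titanium| = |Q_oil|:
m·523·(210.1 − 38.96) = 1.026·2000·(38.96 − 23.87)
89506 m = 30965  ⇒  m ≈ 0.346 kg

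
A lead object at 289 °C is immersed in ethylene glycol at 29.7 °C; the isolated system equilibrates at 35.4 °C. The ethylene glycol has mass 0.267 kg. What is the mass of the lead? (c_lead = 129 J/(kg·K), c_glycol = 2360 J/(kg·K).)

m ≈ 0.11 kg

Heat lost by the lead = heat gained by the glycol:
m·129·(289 − 35.4) = 0.267·2360·(35.4 − 29.7)
32714 m = 3591.7  ⇒  m ≈ 0.1098 kg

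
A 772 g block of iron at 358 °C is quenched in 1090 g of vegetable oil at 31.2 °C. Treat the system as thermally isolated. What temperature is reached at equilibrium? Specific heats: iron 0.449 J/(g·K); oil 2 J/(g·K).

T_f ≈ 76.0 °C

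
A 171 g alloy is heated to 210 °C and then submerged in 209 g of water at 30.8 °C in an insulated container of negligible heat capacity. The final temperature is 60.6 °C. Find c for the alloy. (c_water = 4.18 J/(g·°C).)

c ≈ 1.02 J/(g·°C)

Heat lost by the alloy = heat gained by the water:
171×c×(210 − 60.6) = 209×4.18×(60.6 − 30.8)
25547 c = 26034  ⇒  c ≈ 1.019 J/(g·°C)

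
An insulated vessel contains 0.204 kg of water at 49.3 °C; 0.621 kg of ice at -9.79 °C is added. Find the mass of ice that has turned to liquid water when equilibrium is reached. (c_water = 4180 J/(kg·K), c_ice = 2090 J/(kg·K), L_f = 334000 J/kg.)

Water can give up m c ΔT = 0.204×4180×49.3 = 42039 J before reaching 0 °C.
Warming the ice to 0 °C takes 0.621×2090×9.79 = 12706 J, leaving 29333 J for melting.
Fully melting the ice requires m_ice L_f = 0.621×334000 = 207414 J.
That's not enough to melt it all — equilibrium is at 0 °C with ice remaining.
m_melted×334000 = 29333  ⇒  m_melted ≈ 0.08782 kg.

m_melted ≈ 0.0878 kg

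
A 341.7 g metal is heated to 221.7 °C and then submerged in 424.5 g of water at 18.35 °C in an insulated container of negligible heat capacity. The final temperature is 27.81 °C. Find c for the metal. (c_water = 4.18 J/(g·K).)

Let T be the final temperature. ΣQ_i = 0:
341.7·c·(27.81 − 221.7) + 424.5·4.18·(27.81 − 18.35) = 0
-66252 c = -16786
c = -16786/-66252 ≈ 0.2534 J/(g·K)

c ≈ 0.253 J/(g·K)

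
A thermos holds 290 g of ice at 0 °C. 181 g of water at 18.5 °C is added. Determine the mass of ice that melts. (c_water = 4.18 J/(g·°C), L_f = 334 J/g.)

m_melted ≈ 41.9 g

Heat available from the water dropping to 0 °C: 181×4.18×18.5 = 13997 J.
Fully melting the ice requires m_ice L_f = 290×334 = 96860 J.
13997 J < 96860 J, so only part of the ice melts and the system sits at 0 °C.
m_melted×334 = 13997  ⇒  m_melted ≈ 41.91 g.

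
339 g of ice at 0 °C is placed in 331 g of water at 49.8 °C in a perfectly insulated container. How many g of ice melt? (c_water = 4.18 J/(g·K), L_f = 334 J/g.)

m_melted ≈ 206 g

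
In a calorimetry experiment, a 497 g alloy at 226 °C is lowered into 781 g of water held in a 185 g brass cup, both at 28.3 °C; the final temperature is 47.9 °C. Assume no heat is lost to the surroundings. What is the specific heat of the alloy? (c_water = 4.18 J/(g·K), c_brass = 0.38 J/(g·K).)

c ≈ 0.738 J/(g·K)

Heat gained plus heat lost sum to zero:
497×c×(47.9 − 226) + 781×4.18×(47.9 − 28.3) + 185×0.38×(47.9 − 28.3) = 0
-88516 c = -65364
c = -65364/-88516 ≈ 0.7384 J/(g·K)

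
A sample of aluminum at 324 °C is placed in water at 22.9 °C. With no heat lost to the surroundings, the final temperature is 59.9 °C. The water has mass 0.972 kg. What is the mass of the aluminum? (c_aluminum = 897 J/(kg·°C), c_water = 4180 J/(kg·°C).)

m ≈ 0.635 kg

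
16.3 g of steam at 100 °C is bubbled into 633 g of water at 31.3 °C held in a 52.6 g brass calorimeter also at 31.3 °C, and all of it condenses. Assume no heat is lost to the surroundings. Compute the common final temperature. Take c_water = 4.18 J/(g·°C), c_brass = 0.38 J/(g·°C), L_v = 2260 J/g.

Setting the total heat transfer to zero:
condense steam: −16.3×2260 = −36838
  condensed water 100 °C→T: 68.13(T − 100)
  water warms: 633×4.18×(T − 31.3) = 2645.9(T − 31.3)
  brass cup: 52.6×0.38×(T − 31.3) = 19.99(T − 31.3)
2734.1 T = 36838 + 6813.4 + 83444 = 127095
T ≈ 46.49 °C — below 100 °C, confirming all the steam condensed.

T_f ≈ 46.5 °C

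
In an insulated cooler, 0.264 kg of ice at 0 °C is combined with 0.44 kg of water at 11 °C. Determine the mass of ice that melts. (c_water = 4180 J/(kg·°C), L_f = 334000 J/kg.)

Heat available from the water dropping to 0 °C: 0.44×4180×11 = 20231 J.
Melting all 0.264 kg of ice would need 0.264×334000 = 88176 J.
That's not enough to melt it all — equilibrium is at 0 °C with ice remaining.
Mass melted = 20231/334000 ≈ 0.06057 kg.

m_melted ≈ 0.0606 kg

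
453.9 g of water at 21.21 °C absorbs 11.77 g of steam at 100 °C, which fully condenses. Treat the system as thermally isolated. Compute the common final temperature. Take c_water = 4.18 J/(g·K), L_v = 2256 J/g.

T_f ≈ 36.8 °C

Conservation of energy gives ΣQ = 0:
steam→water at 100 °C releases m L_v = 11.77×2256 = 26553
  condensate cools 100→T: 11.77×4.18×(T − 100) = 49.2(T − 100)
  original water: 1897.3(T − 21.21)
1946.5 T = 26553 + 4919.9 + 40242 = 71715
T ≈ 36.84 °C — below 100 °C, confirming all the steam condensed.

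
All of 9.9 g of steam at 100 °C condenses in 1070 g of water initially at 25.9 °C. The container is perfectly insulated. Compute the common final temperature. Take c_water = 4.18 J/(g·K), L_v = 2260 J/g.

T_f ≈ 31.5 °C

Conservation of energy gives ΣQ = 0:
latent heat released on condensation: 9.9×2260 = 22374; condensate cools 100→T: 9.9×4.18×(T − 100) = 41.38(T − 100); original water: 4472.6(T − 25.9)
4514 T = 22374 + 4138.2 + 115840 = 142353
T ≈ 31.54 °C — below 100 °C, confirming all the steam condensed.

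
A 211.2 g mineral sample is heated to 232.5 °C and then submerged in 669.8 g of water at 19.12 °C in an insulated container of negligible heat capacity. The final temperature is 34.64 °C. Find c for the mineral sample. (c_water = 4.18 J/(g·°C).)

Setting the total heat transfer to zero:
211.2×c×(34.64 − 232.5) + 669.8×4.18×(34.64 − 19.12) = 0
-41788 c = -43452
c = -43452/-41788 ≈ 1.04 J/(g·°C)

c ≈ 1.04 J/(g·°C)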